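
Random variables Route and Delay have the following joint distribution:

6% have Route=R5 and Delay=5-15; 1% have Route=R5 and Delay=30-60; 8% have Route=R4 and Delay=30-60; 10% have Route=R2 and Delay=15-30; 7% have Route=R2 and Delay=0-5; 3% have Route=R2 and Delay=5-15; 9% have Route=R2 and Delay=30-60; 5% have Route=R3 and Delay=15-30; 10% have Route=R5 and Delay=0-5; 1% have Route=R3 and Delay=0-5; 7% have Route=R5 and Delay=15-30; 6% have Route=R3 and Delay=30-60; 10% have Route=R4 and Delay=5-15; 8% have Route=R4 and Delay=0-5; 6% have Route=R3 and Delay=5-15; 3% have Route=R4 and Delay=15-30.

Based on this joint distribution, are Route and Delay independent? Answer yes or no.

no

P(Route=R5) = 0.24 and P(Delay=30-60) = 0.24, so their product is 0.0576, but P(Route=R5, Delay=30-60) = 0.01. Since these differ, Route and Delay are not independent.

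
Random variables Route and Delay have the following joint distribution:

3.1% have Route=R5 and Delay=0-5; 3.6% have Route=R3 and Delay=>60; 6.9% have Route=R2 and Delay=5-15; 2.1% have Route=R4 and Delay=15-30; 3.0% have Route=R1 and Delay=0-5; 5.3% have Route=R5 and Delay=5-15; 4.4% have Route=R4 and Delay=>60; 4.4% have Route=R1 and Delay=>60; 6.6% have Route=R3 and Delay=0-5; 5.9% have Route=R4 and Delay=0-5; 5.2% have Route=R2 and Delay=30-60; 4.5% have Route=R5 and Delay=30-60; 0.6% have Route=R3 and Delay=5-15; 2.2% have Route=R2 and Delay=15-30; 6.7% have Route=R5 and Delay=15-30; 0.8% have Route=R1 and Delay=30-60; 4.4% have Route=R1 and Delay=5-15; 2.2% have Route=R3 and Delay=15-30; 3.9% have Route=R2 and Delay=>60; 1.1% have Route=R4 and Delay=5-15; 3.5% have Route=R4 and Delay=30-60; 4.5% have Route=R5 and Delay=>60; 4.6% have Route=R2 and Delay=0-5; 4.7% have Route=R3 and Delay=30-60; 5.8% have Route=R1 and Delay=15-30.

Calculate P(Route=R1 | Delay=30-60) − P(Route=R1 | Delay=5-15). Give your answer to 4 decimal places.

-0.1977

P(Delay=30-60) = 0.008 + 0.052 + 0.047 + 0.035 + 0.045 = 0.187; P(Route=R1 | Delay=30-60) = 0.008/0.187 = 0.04278.
P(Delay=5-15) = 0.044 + 0.069 + 0.006 + 0.011 + 0.053 = 0.183; P(Route=R1 | Delay=5-15) = 0.044/0.183 = 0.24044.
Difference = -0.1977.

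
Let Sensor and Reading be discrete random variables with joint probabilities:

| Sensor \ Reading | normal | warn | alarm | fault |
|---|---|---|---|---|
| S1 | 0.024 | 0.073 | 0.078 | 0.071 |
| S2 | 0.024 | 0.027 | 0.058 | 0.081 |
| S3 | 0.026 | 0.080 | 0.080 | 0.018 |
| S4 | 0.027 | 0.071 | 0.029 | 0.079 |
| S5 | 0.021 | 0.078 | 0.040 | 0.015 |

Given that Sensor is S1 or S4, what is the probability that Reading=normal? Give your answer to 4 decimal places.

P(Sensor=S1) = 0.024 + 0.073 + 0.078 + 0.071 = 0.246.
P(Sensor=S4) = 0.027 + 0.071 + 0.029 + 0.079 = 0.206.
P(Sensor ∈ {S1, S4}) = 0.246 + 0.206 = 0.452; P(Reading=normal, Sensor ∈ {S1, S4}) = 0.024 + 0.027 = 0.051.
P(Reading=normal | Sensor ∈ {S1, S4}) = 0.051/0.452 = 0.1128.

0.1128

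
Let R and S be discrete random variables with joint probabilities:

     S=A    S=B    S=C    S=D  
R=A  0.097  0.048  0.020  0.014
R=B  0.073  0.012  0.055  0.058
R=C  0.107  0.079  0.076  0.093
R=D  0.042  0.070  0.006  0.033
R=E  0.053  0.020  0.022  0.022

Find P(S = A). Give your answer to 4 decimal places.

P(S=A) = 0.097 + 0.073 + 0.107 + 0.042 + 0.053 = 0.372.

0.3720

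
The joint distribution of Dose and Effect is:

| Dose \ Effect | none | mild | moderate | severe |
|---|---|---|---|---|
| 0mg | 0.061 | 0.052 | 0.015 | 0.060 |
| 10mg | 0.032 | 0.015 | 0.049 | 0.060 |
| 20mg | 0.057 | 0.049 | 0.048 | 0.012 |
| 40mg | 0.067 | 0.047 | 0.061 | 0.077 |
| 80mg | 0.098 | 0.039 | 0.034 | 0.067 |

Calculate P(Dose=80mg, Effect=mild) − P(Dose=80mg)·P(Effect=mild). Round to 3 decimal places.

-0.009

P(Dose=80mg) = 0.098 + 0.039 + 0.034 + 0.067 = 0.238.
P(Effect=mild) = 0.052 + 0.015 + 0.049 + 0.047 + 0.039 = 0.202.
P(Dose=80mg, Effect=mild) − P(Dose=80mg)P(Effect=mild) = 0.039 − 0.238×0.202 = -0.009.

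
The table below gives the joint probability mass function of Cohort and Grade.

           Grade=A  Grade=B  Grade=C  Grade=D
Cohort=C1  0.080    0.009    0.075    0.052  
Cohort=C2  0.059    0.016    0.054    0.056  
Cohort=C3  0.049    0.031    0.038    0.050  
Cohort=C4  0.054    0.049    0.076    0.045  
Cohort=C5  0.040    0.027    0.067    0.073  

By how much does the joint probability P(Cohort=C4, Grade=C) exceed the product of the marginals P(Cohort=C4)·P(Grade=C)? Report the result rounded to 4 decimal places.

0.0066

P(Cohort=C4) = 0.054 + 0.049 + 0.076 + 0.045 = 0.224.
P(Grade=C) = 0.075 + 0.054 + 0.038 + 0.076 + 0.067 = 0.310.
P(Cohort=C4, Grade=C) − P(Cohort=C4)P(Grade=C) = 0.076 − 0.224×0.310 = 0.0066.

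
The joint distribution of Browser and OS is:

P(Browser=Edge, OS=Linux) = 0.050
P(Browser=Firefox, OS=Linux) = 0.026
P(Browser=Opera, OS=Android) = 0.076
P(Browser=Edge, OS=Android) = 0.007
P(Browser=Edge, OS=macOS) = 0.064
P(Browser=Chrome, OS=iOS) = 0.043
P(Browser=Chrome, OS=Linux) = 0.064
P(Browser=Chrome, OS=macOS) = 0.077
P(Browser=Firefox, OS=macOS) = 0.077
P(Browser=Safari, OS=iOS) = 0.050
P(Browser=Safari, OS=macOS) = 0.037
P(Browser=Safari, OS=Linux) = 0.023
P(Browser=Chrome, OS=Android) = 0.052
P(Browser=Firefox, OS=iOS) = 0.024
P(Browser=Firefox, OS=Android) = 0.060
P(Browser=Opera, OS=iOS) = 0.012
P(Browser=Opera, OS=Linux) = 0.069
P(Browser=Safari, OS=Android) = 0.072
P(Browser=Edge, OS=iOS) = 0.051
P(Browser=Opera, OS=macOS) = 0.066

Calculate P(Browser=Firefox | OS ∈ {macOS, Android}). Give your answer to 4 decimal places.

P(OS=macOS) = 0.077 + 0.077 + 0.037 + 0.064 + 0.066 = 0.321.
P(OS=Android) = 0.052 + 0.060 + 0.072 + 0.007 + 0.076 = 0.267.
P(OS ∈ {macOS, Android}) = 0.321 + 0.267 = 0.588; P(Browser=Firefox, OS ∈ {macOS, Android}) = 0.077 + 0.060 = 0.137.
P(Browser=Firefox | OS ∈ {macOS, Android}) = 0.137/0.588 = 0.2330.

0.2330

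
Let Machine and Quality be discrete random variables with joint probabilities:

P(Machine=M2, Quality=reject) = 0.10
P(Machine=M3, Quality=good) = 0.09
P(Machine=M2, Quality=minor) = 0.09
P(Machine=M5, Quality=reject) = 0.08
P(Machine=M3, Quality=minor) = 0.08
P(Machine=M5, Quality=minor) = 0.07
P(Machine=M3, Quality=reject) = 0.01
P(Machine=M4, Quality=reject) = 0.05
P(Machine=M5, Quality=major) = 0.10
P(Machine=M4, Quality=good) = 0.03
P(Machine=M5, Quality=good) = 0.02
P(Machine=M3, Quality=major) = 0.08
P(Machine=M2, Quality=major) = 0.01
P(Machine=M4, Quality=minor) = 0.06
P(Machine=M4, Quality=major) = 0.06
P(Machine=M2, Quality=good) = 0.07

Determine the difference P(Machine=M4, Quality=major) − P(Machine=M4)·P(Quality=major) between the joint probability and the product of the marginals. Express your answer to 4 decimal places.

P(Machine=M4) = 0.03 + 0.06 + 0.06 + 0.05 = 0.20.
P(Quality=major) = 0.01 + 0.08 + 0.06 + 0.10 = 0.25.
P(Machine=M4, Quality=major) − P(Machine=M4)P(Quality=major) = 0.06 − 0.20×0.25 = 0.0100.

0.0100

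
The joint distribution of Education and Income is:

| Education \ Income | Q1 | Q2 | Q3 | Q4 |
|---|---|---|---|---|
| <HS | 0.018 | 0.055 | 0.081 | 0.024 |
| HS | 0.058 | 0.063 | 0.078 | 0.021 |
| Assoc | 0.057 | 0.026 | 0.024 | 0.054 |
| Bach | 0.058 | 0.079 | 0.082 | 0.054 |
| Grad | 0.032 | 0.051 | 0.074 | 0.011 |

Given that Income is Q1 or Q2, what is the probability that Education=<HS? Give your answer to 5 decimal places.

P(Income=Q1) = 0.018 + 0.058 + 0.057 + 0.058 + 0.032 = 0.223.
P(Income=Q2) = 0.055 + 0.063 + 0.026 + 0.079 + 0.051 = 0.274.
P(Income ∈ {Q1, Q2}) = 0.223 + 0.274 = 0.497; P(Education=<HS, Income ∈ {Q1, Q2}) = 0.018 + 0.055 = 0.073.
P(Education=<HS | Income ∈ {Q1, Q2}) = 0.073/0.497 = 0.14688.

0.14688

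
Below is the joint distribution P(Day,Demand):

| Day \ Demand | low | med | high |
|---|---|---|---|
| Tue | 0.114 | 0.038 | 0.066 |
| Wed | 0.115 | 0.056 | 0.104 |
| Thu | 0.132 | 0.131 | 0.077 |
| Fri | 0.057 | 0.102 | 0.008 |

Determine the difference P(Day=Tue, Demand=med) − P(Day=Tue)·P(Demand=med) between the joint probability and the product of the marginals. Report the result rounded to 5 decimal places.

P(Day=Tue) = 0.114 + 0.038 + 0.066 = 0.218.
P(Demand=med) = 0.038 + 0.056 + 0.131 + 0.102 = 0.327.
P(Day=Tue, Demand=med) − P(Day=Tue)P(Demand=med) = 0.038 − 0.218×0.327 = -0.03329.

-0.03329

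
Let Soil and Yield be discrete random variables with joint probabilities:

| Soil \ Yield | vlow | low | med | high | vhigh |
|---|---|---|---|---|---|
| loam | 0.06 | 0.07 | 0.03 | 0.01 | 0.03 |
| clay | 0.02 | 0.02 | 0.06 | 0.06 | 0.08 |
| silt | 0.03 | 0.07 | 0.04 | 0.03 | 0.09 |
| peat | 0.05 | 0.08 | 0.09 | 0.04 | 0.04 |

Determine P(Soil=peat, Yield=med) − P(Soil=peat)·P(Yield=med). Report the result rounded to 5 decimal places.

0.02400

P(Soil=peat) = 0.05 + 0.08 + 0.09 + 0.04 + 0.04 = 0.30.
P(Yield=med) = 0.03 + 0.06 + 0.04 + 0.09 = 0.22.
P(Soil=peat, Yield=med) − P(Soil=peat)P(Yield=med) = 0.09 − 0.30×0.22 = 0.02400.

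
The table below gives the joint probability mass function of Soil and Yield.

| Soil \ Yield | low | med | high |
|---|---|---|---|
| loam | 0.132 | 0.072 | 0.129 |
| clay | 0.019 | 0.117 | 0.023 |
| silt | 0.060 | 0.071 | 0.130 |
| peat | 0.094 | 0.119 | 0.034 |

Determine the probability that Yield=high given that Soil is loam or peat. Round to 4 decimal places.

P(Soil=loam) = 0.132 + 0.072 + 0.129 = 0.333.
P(Soil=peat) = 0.094 + 0.119 + 0.034 = 0.247.
P(Soil ∈ {loam, peat}) = 0.333 + 0.247 = 0.580; P(Yield=high, Soil ∈ {loam, peat}) = 0.129 + 0.034 = 0.163.
P(Yield=high | Soil ∈ {loam, peat}) = 0.163/0.580 = 0.2810.

0.2810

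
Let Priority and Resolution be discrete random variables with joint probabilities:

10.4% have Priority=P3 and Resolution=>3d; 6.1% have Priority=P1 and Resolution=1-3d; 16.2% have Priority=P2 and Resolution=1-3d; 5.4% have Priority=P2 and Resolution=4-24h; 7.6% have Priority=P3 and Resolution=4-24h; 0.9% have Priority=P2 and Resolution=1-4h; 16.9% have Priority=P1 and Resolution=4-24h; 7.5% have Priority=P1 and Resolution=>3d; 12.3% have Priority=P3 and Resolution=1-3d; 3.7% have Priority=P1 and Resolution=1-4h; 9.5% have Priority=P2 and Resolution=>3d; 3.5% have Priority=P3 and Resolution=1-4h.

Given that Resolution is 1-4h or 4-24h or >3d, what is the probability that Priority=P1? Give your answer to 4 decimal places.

0.4297

P(Resolution=1-4h) = 0.037 + 0.009 + 0.035 = 0.081.
P(Resolution=4-24h) = 0.169 + 0.054 + 0.076 = 0.299.
P(Resolution=>3d) = 0.075 + 0.095 + 0.104 = 0.274.
P(Resolution ∈ {1-4h, 4-24h, >3d}) = 0.081 + 0.299 + 0.274 = 0.654; P(Priority=P1, Resolution ∈ {1-4h, 4-24h, >3d}) = 0.037 + 0.169 + 0.075 = 0.281.
P(Priority=P1 | Resolution ∈ {1-4h, 4-24h, >3d}) = 0.281/0.654 = 0.4297.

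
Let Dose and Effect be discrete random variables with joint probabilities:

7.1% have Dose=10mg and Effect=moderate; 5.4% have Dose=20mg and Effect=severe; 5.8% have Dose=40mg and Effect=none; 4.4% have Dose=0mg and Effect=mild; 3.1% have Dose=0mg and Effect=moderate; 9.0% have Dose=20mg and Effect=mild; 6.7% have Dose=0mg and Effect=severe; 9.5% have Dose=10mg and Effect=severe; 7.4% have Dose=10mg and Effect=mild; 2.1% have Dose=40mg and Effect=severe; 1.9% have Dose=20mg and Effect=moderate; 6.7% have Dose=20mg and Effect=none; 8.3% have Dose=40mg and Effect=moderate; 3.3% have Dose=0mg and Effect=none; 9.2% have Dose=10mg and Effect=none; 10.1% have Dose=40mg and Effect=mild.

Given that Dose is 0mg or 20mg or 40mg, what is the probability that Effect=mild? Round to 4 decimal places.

P(Dose=0mg) = 0.033 + 0.044 + 0.031 + 0.067 = 0.175.
P(Dose=20mg) = 0.067 + 0.090 + 0.019 + 0.054 = 0.230.
P(Dose=40mg) = 0.058 + 0.101 + 0.083 + 0.021 = 0.263.
P(Dose ∈ {0mg, 20mg, 40mg}) = 0.175 + 0.230 + 0.263 = 0.668; P(Effect=mild, Dose ∈ {0mg, 20mg, 40mg}) = 0.044 + 0.090 + 0.101 = 0.235.
P(Effect=mild | Dose ∈ {0mg, 20mg, 40mg}) = 0.235/0.668 = 0.3518.

0.3518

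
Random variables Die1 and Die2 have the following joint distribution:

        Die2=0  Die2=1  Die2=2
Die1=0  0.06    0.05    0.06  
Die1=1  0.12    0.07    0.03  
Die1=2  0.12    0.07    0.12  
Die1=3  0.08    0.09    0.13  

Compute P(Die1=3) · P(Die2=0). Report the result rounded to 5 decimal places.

P(Die1=3) = 0.08 + 0.09 + 0.13 = 0.30.
P(Die2=0) = 0.06 + 0.12 + 0.12 + 0.08 = 0.38.
Product: 0.30 × 0.38 = 0.11400.

0.11400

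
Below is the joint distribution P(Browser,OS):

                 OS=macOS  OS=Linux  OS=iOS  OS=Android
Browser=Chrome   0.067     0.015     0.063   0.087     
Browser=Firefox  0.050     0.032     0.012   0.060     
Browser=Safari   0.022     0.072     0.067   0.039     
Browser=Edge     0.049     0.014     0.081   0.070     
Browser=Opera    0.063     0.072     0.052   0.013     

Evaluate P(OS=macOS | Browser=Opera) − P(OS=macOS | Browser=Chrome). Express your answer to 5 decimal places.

0.02621

P(Browser=Opera) = 0.063 + 0.072 + 0.052 + 0.013 = 0.200; P(OS=macOS | Browser=Opera) = 0.063/0.200 = 0.315000.
P(Browser=Chrome) = 0.067 + 0.015 + 0.063 + 0.087 = 0.232; P(OS=macOS | Browser=Chrome) = 0.067/0.232 = 0.288793.
Difference = 0.02621.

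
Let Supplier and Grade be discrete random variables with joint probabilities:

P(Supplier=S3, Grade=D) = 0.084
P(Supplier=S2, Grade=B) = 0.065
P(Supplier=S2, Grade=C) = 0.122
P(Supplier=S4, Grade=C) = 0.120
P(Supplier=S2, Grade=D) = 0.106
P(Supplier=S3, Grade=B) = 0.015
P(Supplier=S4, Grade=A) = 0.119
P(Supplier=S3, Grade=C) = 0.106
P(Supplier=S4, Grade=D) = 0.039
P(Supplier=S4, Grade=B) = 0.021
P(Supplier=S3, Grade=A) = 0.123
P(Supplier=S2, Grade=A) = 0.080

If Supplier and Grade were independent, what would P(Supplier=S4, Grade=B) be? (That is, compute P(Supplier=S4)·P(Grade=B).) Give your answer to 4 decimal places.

0.0302

P(Supplier=S4) = 0.119 + 0.021 + 0.120 + 0.039 = 0.299.
P(Grade=B) = 0.065 + 0.015 + 0.021 = 0.101.
Product: 0.299 × 0.101 = 0.0302.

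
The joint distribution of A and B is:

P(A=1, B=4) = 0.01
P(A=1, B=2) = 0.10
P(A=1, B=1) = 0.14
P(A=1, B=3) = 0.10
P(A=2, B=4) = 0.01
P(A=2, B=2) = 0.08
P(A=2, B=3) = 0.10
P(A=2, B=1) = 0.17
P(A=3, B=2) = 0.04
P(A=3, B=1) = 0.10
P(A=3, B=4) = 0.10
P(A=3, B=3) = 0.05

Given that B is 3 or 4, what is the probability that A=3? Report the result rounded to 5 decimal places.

0.40541

P(B=3) = 0.10 + 0.10 + 0.05 = 0.25.
P(B=4) = 0.01 + 0.01 + 0.10 = 0.12.
P(B ∈ {3, 4}) = 0.25 + 0.12 = 0.37; P(A=3, B ∈ {3, 4}) = 0.05 + 0.10 = 0.15.
P(A=3 | B ∈ {3, 4}) = 0.15/0.37 = 0.40541.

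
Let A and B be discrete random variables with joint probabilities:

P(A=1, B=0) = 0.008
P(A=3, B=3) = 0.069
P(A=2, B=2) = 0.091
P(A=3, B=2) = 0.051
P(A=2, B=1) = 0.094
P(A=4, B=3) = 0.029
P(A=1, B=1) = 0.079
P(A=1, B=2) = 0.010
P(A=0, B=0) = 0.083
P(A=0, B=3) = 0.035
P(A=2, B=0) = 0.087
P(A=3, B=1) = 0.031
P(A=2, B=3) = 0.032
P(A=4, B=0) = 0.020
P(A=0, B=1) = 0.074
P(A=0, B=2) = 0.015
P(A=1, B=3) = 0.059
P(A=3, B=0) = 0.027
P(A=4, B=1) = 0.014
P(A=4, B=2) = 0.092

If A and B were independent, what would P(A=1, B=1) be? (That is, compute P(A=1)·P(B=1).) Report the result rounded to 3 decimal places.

P(A=1) = 0.008 + 0.079 + 0.010 + 0.059 = 0.156.
P(B=1) = 0.074 + 0.079 + 0.094 + 0.031 + 0.014 = 0.292.
Product: 0.156 × 0.292 = 0.046.

0.046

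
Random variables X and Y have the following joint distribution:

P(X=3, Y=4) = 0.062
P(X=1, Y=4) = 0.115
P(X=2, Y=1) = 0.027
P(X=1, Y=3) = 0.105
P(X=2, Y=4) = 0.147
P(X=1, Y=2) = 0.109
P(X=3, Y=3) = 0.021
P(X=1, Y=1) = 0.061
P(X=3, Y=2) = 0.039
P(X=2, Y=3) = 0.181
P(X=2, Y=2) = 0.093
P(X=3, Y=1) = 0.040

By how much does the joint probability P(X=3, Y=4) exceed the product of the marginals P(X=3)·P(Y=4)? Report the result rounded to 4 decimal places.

P(X=3) = 0.040 + 0.039 + 0.021 + 0.062 = 0.162.
P(Y=4) = 0.115 + 0.147 + 0.062 = 0.324.
P(X=3, Y=4) − P(X=3)P(Y=4) = 0.062 − 0.162×0.324 = 0.0095.

0.0095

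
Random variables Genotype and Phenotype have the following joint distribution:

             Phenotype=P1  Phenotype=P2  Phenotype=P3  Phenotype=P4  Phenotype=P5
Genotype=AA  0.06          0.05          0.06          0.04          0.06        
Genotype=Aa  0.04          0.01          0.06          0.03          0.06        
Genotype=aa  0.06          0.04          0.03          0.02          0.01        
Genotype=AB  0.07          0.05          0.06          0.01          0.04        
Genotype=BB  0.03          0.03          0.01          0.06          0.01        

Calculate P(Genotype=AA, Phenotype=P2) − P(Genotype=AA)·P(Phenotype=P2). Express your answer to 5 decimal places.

0.00140

P(Genotype=AA) = 0.06 + 0.05 + 0.06 + 0.04 + 0.06 = 0.27.
P(Phenotype=P2) = 0.05 + 0.01 + 0.04 + 0.05 + 0.03 = 0.18.
P(Genotype=AA, Phenotype=P2) − P(Genotype=AA)P(Phenotype=P2) = 0.05 − 0.27×0.18 = 0.00140.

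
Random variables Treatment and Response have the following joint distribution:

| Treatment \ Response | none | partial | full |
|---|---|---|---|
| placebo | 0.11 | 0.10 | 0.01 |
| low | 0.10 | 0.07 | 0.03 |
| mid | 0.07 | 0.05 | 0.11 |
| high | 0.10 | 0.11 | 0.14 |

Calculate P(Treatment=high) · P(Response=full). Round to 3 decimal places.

0.102

P(Treatment=high) = 0.10 + 0.11 + 0.14 = 0.35.
P(Response=full) = 0.01 + 0.03 + 0.11 + 0.14 = 0.29.
Product: 0.35 × 0.29 = 0.102.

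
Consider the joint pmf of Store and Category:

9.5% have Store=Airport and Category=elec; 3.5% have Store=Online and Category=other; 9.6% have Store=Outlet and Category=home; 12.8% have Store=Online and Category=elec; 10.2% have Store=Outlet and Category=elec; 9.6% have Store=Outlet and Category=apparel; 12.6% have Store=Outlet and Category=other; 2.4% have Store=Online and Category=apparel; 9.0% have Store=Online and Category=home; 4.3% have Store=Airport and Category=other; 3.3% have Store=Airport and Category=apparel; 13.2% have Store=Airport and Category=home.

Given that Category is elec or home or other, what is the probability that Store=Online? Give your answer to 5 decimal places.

0.29870

P(Category=elec) = 0.095 + 0.102 + 0.128 = 0.325.
P(Category=home) = 0.132 + 0.096 + 0.090 = 0.318.
P(Category=other) = 0.043 + 0.126 + 0.035 = 0.204.
P(Category ∈ {elec, home, other}) = 0.325 + 0.318 + 0.204 = 0.847; P(Store=Online, Category ∈ {elec, home, other}) = 0.128 + 0.090 + 0.035 = 0.253.
P(Store=Online | Category ∈ {elec, home, other}) = 0.253/0.847 = 0.29870.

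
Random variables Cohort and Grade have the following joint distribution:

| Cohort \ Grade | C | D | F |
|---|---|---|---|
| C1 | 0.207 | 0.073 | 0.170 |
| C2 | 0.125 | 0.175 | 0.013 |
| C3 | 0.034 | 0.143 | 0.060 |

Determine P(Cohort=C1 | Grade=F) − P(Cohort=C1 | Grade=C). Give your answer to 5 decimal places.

0.13401

P(Grade=F) = 0.170 + 0.013 + 0.060 = 0.243; P(Cohort=C1 | Grade=F) = 0.170/0.243 = 0.699588.
P(Grade=C) = 0.207 + 0.125 + 0.034 = 0.366; P(Cohort=C1 | Grade=C) = 0.207/0.366 = 0.565574.
Difference = 0.13401.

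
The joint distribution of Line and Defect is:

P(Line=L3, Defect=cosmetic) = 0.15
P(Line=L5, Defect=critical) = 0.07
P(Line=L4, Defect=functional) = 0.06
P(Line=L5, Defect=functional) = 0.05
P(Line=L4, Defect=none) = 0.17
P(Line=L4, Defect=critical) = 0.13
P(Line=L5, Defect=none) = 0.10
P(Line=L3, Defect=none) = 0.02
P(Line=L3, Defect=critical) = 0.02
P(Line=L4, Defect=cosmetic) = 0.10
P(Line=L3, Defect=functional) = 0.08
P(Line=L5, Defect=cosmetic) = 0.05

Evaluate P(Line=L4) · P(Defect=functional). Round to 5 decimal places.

0.08740

P(Line=L4) = 0.17 + 0.10 + 0.06 + 0.13 = 0.46.
P(Defect=functional) = 0.08 + 0.06 + 0.05 = 0.19.
Product: 0.46 × 0.19 = 0.08740.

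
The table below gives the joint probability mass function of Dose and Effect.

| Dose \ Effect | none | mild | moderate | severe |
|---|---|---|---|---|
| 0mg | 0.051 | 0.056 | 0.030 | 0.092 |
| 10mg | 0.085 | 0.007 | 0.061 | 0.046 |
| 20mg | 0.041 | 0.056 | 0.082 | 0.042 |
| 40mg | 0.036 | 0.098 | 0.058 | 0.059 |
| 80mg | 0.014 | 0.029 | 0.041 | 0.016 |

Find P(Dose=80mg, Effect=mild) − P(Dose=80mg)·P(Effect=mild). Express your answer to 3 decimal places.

0.004

P(Dose=80mg) = 0.014 + 0.029 + 0.041 + 0.016 = 0.100.
P(Effect=mild) = 0.056 + 0.007 + 0.056 + 0.098 + 0.029 = 0.246.
P(Dose=80mg, Effect=mild) − P(Dose=80mg)P(Effect=mild) = 0.029 − 0.100×0.246 = 0.004.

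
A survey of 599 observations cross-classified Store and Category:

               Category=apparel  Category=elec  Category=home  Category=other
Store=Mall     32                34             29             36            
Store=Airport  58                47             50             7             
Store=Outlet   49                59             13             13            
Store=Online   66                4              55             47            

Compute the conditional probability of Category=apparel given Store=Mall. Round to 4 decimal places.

0.2443

Total with Store=Mall: 32 + 34 + 29 + 36 = 131.
P(Category=apparel | Store=Mall) = 32/131 = 0.2443.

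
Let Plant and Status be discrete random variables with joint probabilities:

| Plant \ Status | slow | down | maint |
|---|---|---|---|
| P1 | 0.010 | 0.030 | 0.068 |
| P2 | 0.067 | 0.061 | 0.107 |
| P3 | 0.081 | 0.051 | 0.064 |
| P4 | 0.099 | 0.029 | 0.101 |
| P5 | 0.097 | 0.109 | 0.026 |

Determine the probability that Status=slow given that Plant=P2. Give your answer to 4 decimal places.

0.2851

P(Plant=P2) = 0.067 + 0.061 + 0.107 = 0.235.
P(Status=slow | Plant=P2) = 0.067/0.235 = 0.2851.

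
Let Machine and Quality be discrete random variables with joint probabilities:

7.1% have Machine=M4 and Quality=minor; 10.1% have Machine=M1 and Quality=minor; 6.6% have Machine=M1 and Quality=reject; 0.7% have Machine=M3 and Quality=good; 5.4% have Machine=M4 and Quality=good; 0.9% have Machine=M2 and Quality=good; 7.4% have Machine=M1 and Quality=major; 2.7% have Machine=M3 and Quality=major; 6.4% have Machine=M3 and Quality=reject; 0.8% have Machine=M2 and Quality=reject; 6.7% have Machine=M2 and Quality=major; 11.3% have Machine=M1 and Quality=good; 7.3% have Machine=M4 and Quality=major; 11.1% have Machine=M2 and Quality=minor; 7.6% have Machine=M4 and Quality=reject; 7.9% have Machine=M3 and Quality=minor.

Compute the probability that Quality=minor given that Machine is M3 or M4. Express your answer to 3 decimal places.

0.333

P(Machine=M3) = 0.007 + 0.079 + 0.027 + 0.064 = 0.177.
P(Machine=M4) = 0.054 + 0.071 + 0.073 + 0.076 = 0.274.
P(Machine ∈ {M3, M4}) = 0.177 + 0.274 = 0.451; P(Quality=minor, Machine ∈ {M3, M4}) = 0.079 + 0.071 = 0.150.
P(Quality=minor | Machine ∈ {M3, M4}) = 0.150/0.451 = 0.333.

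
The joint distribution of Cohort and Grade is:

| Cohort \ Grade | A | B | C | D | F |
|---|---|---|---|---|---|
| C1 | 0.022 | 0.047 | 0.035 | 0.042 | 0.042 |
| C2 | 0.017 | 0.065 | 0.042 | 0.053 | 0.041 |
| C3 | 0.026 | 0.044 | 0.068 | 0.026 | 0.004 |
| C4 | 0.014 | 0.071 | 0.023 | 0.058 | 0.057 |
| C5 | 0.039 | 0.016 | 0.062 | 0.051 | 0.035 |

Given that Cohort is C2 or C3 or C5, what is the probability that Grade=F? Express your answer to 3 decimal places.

P(Cohort=C2) = 0.017 + 0.065 + 0.042 + 0.053 + 0.041 = 0.218.
P(Cohort=C3) = 0.026 + 0.044 + 0.068 + 0.026 + 0.004 = 0.168.
P(Cohort=C5) = 0.039 + 0.016 + 0.062 + 0.051 + 0.035 = 0.203.
P(Cohort ∈ {C2, C3, C5}) = 0.218 + 0.168 + 0.203 = 0.589; P(Grade=F, Cohort ∈ {C2, C3, C5}) = 0.041 + 0.004 + 0.035 = 0.080.
P(Grade=F | Cohort ∈ {C2, C3, C5}) = 0.080/0.589 = 0.136.

0.136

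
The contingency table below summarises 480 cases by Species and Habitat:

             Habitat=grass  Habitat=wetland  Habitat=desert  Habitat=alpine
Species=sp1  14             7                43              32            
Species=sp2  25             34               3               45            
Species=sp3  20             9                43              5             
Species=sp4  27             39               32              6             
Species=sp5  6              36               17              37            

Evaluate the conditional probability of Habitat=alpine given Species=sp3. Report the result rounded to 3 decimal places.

0.065

Total with Species=sp3: 20 + 9 + 43 + 5 = 77.
P(Habitat=alpine | Species=sp3) = 5/77 = 0.065.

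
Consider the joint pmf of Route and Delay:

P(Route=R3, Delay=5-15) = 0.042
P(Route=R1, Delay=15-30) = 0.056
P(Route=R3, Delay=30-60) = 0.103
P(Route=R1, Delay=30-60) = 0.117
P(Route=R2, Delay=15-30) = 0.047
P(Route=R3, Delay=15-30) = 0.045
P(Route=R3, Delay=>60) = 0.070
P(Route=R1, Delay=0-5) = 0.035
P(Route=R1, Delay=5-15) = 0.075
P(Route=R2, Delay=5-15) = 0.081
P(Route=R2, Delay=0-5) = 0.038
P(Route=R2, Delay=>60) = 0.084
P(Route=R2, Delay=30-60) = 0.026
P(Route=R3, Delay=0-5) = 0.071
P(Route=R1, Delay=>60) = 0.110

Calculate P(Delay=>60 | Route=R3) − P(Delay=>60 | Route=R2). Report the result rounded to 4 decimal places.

P(Route=R3) = 0.071 + 0.042 + 0.045 + 0.103 + 0.070 = 0.331; P(Delay=>60 | Route=R3) = 0.070/0.331 = 0.21148.
P(Route=R2) = 0.038 + 0.081 + 0.047 + 0.026 + 0.084 = 0.276; P(Delay=>60 | Route=R2) = 0.084/0.276 = 0.30435.
Difference = -0.0929.

-0.0929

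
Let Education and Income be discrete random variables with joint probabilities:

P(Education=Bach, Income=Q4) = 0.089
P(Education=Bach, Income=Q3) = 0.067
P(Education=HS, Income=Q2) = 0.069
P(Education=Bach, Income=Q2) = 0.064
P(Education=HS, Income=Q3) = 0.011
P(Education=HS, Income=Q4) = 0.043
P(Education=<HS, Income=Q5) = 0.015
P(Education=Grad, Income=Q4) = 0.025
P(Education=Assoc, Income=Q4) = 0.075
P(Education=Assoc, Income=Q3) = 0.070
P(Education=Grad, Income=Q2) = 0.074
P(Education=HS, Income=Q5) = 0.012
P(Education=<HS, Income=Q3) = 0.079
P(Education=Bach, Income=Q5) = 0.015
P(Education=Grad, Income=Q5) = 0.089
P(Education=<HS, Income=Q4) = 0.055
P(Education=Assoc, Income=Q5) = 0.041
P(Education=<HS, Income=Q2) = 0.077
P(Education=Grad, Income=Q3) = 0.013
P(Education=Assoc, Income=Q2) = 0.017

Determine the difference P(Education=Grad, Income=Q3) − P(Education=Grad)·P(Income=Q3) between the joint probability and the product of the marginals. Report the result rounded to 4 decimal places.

-0.0352

P(Education=Grad) = 0.074 + 0.013 + 0.025 + 0.089 = 0.201.
P(Income=Q3) = 0.079 + 0.011 + 0.070 + 0.067 + 0.013 = 0.240.
P(Education=Grad, Income=Q3) − P(Education=Grad)P(Income=Q3) = 0.013 − 0.201×0.240 = -0.0352.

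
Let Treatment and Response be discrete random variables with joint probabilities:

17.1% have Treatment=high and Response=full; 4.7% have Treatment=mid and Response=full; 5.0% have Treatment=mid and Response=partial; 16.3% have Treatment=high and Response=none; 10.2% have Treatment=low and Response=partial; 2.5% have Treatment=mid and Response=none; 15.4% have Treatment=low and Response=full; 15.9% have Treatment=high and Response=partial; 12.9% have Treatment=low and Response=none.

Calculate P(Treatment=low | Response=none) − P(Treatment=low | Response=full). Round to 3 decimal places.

P(Response=none) = 0.129 + 0.025 + 0.163 = 0.317; P(Treatment=low | Response=none) = 0.129/0.317 = 0.4069.
P(Response=full) = 0.154 + 0.047 + 0.171 = 0.372; P(Treatment=low | Response=full) = 0.154/0.372 = 0.4140.
Difference = -0.007.

-0.007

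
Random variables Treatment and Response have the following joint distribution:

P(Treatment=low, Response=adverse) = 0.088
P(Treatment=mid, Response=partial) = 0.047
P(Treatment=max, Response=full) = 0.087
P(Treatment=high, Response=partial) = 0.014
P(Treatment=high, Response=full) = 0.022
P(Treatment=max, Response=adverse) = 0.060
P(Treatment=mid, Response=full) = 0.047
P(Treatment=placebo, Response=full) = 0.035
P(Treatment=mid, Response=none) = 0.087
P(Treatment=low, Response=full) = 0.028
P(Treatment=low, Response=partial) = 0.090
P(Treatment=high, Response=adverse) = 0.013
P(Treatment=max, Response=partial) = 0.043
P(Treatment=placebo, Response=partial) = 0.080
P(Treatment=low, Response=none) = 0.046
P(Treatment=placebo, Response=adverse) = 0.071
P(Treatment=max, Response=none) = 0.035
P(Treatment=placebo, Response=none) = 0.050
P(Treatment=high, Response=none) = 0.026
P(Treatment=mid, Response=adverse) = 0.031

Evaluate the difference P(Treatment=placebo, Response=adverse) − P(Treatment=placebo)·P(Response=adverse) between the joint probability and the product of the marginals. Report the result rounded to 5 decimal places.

0.00893

P(Treatment=placebo) = 0.050 + 0.080 + 0.035 + 0.071 = 0.236.
P(Response=adverse) = 0.071 + 0.088 + 0.031 + 0.013 + 0.060 = 0.263.
P(Treatment=placebo, Response=adverse) − P(Treatment=placebo)P(Response=adverse) = 0.071 − 0.236×0.263 = 0.00893.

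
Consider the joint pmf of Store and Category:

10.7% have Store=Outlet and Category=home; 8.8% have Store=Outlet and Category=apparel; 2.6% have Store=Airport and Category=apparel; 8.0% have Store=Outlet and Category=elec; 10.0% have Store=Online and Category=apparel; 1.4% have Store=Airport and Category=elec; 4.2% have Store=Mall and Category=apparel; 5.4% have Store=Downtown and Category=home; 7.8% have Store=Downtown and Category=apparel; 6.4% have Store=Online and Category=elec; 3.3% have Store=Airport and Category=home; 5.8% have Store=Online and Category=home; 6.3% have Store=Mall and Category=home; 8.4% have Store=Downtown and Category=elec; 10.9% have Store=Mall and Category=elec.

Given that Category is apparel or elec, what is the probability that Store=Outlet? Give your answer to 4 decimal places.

0.2453

P(Category=apparel) = 0.078 + 0.042 + 0.026 + 0.088 + 0.100 = 0.334.
P(Category=elec) = 0.084 + 0.109 + 0.014 + 0.080 + 0.064 = 0.351.
P(Category ∈ {apparel, elec}) = 0.334 + 0.351 = 0.685; P(Store=Outlet, Category ∈ {apparel, elec}) = 0.088 + 0.080 = 0.168.
P(Store=Outlet | Category ∈ {apparel, elec}) = 0.168/0.685 = 0.2453.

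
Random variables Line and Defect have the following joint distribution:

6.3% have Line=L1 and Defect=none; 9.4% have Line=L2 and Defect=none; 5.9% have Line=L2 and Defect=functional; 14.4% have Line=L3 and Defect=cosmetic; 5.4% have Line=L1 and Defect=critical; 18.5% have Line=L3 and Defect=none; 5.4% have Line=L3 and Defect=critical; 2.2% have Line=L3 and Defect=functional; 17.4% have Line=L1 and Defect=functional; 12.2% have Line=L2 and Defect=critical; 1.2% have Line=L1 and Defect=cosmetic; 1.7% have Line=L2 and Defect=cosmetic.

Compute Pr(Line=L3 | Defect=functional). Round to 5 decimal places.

0.08627

P(Defect=functional) = 0.174 + 0.059 + 0.022 = 0.255.
P(Line=L3 | Defect=functional) = 0.022/0.255 = 0.08627.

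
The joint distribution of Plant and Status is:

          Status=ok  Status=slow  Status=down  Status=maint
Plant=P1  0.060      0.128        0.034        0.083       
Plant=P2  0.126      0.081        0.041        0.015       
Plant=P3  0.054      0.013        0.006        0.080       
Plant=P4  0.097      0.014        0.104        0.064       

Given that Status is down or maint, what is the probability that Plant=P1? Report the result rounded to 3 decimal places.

P(Status=down) = 0.034 + 0.041 + 0.006 + 0.104 = 0.185.
P(Status=maint) = 0.083 + 0.015 + 0.080 + 0.064 = 0.242.
P(Status ∈ {down, maint}) = 0.185 + 0.242 = 0.427; P(Plant=P1, Status ∈ {down, maint}) = 0.034 + 0.083 = 0.117.
P(Plant=P1 | Status ∈ {down, maint}) = 0.117/0.427 = 0.274.

0.274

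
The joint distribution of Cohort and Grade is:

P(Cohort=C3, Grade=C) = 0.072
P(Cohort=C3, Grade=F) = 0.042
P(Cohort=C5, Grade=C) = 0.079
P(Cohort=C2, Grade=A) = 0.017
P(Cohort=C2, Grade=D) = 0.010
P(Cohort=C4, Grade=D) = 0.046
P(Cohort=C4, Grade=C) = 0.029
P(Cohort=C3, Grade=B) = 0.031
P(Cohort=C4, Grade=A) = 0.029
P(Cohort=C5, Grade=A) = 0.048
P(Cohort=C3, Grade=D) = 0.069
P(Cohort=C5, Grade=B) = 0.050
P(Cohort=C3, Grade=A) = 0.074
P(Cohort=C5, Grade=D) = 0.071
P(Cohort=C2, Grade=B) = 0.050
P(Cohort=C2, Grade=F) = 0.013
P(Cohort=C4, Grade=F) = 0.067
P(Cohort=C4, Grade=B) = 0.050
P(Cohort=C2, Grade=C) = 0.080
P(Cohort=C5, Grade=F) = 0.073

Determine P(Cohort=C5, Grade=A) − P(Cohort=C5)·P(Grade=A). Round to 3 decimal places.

P(Cohort=C5) = 0.048 + 0.050 + 0.079 + 0.071 + 0.073 = 0.321.
P(Grade=A) = 0.017 + 0.074 + 0.029 + 0.048 = 0.168.
P(Cohort=C5, Grade=A) − P(Cohort=C5)P(Grade=A) = 0.048 − 0.321×0.168 = -0.006.

-0.006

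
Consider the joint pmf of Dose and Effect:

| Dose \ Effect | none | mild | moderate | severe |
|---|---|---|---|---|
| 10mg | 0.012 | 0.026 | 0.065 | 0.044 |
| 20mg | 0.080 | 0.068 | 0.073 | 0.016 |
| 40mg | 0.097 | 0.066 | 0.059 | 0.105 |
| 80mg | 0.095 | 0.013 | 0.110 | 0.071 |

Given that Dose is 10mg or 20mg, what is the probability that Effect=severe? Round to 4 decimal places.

P(Dose=10mg) = 0.012 + 0.026 + 0.065 + 0.044 = 0.147.
P(Dose=20mg) = 0.080 + 0.068 + 0.073 + 0.016 = 0.237.
P(Dose ∈ {10mg, 20mg}) = 0.147 + 0.237 = 0.384; P(Effect=severe, Dose ∈ {10mg, 20mg}) = 0.044 + 0.016 = 0.060.
P(Effect=severe | Dose ∈ {10mg, 20mg}) = 0.060/0.384 = 0.1563.

0.1563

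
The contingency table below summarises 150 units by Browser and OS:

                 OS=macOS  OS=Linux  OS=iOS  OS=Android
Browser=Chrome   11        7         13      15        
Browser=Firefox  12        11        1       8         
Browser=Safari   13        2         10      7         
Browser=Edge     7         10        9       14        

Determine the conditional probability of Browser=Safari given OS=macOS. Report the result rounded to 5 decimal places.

0.30233

Total with OS=macOS: 11 + 12 + 13 + 7 = 43.
P(Browser=Safari | OS=macOS) = 13/43 = 0.30233.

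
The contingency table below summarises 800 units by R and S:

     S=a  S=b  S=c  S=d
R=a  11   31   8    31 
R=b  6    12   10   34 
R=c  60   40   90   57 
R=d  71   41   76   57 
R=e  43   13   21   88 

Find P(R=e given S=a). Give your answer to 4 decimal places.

Total with S=a: 11 + 6 + 60 + 71 + 43 = 191.
P(R=e | S=a) = 43/191 = 0.2251.

0.2251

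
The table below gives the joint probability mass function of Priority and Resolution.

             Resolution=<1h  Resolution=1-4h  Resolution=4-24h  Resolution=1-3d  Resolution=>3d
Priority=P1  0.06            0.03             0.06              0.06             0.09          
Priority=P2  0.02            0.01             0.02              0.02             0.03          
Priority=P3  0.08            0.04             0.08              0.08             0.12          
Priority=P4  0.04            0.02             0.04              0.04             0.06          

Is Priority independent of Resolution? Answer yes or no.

Every cell satisfies P(Priority,Resolution) = P(Priority)·P(Resolution). For instance P(Priority=P3) = 0.40, P(Resolution=>3d) = 0.30, and 0.40×0.30 = 0.12 matches the joint entry. So Priority and Resolution are independent.

yes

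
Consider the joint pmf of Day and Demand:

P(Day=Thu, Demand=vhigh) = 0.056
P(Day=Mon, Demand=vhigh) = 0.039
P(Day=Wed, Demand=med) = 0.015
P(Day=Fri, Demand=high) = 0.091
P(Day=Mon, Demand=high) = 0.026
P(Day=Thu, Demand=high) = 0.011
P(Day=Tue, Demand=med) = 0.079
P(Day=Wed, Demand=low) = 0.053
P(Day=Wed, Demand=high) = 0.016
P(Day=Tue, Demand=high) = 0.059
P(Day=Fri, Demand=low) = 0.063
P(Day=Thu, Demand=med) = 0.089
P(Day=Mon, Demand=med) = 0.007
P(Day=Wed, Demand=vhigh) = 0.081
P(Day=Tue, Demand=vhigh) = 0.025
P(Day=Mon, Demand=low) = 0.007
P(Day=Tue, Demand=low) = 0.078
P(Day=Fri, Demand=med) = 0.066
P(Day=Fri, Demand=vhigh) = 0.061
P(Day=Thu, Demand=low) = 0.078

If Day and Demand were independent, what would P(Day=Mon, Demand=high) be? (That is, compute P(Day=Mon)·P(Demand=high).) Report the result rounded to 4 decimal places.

0.0160

P(Day=Mon) = 0.007 + 0.007 + 0.026 + 0.039 = 0.079.
P(Demand=high) = 0.026 + 0.059 + 0.016 + 0.011 + 0.091 = 0.203.
Product: 0.079 × 0.203 = 0.0160.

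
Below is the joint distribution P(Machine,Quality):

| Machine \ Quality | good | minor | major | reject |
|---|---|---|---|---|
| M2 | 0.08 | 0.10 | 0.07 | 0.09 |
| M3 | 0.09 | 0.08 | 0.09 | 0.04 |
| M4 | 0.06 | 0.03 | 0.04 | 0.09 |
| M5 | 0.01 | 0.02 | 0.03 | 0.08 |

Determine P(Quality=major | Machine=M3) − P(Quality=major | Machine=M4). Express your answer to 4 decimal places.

0.1182

P(Machine=M3) = 0.09 + 0.08 + 0.09 + 0.04 = 0.30; P(Quality=major | Machine=M3) = 0.09/0.30 = 0.30000.
P(Machine=M4) = 0.06 + 0.03 + 0.04 + 0.09 = 0.22; P(Quality=major | Machine=M4) = 0.04/0.22 = 0.18182.
Difference = 0.1182.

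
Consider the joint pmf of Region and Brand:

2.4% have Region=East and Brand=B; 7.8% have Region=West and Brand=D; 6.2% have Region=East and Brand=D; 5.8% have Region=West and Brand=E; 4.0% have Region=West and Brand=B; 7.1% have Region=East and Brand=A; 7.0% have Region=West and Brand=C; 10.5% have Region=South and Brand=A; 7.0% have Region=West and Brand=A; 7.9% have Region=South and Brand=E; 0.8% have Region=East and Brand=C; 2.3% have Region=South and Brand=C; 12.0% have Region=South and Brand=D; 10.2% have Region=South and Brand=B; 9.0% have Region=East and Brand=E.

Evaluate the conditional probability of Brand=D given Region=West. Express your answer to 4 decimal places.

P(Region=West) = 0.070 + 0.040 + 0.070 + 0.078 + 0.058 = 0.316.
P(Brand=D | Region=West) = 0.078/0.316 = 0.2468.

0.2468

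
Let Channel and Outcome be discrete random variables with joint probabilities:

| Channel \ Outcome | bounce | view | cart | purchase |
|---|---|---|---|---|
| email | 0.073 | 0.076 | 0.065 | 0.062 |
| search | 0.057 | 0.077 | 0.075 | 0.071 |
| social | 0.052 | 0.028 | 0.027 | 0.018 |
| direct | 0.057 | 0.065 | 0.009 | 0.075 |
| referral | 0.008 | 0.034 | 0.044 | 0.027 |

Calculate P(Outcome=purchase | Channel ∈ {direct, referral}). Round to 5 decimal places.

0.31975

P(Channel=direct) = 0.057 + 0.065 + 0.009 + 0.075 = 0.206.
P(Channel=referral) = 0.008 + 0.034 + 0.044 + 0.027 = 0.113.
P(Channel ∈ {direct, referral}) = 0.206 + 0.113 = 0.319; P(Outcome=purchase, Channel ∈ {direct, referral}) = 0.075 + 0.027 = 0.102.
P(Outcome=purchase | Channel ∈ {direct, referral}) = 0.102/0.319 = 0.31975.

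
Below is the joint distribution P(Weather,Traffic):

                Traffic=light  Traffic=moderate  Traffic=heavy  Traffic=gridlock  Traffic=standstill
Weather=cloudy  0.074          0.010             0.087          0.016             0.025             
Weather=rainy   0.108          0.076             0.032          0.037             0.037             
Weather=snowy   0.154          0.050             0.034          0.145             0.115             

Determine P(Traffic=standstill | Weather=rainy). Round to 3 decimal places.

0.128

P(Weather=rainy) = 0.108 + 0.076 + 0.032 + 0.037 + 0.037 = 0.290.
P(Traffic=standstill | Weather=rainy) = 0.037/0.290 = 0.128.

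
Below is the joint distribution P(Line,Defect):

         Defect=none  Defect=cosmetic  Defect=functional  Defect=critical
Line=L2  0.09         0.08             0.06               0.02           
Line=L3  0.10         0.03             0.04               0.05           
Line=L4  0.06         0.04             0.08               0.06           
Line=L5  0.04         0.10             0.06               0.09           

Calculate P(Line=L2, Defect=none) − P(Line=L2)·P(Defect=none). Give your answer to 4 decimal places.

P(Line=L2) = 0.09 + 0.08 + 0.06 + 0.02 = 0.25.
P(Defect=none) = 0.09 + 0.10 + 0.06 + 0.04 = 0.29.
P(Line=L2, Defect=none) − P(Line=L2)P(Defect=none) = 0.09 − 0.25×0.29 = 0.0175.

0.0175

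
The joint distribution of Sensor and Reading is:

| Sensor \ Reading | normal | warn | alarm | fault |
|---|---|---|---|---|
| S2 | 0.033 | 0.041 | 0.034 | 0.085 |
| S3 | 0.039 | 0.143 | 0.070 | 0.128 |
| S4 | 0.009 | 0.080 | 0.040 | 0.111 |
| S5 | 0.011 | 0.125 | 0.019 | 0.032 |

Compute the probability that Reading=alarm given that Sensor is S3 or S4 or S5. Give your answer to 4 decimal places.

P(Sensor=S3) = 0.039 + 0.143 + 0.070 + 0.128 = 0.380.
P(Sensor=S4) = 0.009 + 0.080 + 0.040 + 0.111 = 0.240.
P(Sensor=S5) = 0.011 + 0.125 + 0.019 + 0.032 = 0.187.
P(Sensor ∈ {S3, S4, S5}) = 0.380 + 0.240 + 0.187 = 0.807; P(Reading=alarm, Sensor ∈ {S3, S4, S5}) = 0.070 + 0.040 + 0.019 = 0.129.
P(Reading=alarm | Sensor ∈ {S3, S4, S5}) = 0.129/0.807 = 0.1599.

0.1599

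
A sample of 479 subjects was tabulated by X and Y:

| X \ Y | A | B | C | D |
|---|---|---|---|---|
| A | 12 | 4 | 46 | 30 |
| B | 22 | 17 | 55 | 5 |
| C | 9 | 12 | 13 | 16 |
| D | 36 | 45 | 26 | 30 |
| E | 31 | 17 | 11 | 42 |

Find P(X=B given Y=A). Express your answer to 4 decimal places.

0.2000

Total with Y=A: 12 + 22 + 9 + 36 + 31 = 110.
P(X=B | Y=A) = 22/110 = 0.2000.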